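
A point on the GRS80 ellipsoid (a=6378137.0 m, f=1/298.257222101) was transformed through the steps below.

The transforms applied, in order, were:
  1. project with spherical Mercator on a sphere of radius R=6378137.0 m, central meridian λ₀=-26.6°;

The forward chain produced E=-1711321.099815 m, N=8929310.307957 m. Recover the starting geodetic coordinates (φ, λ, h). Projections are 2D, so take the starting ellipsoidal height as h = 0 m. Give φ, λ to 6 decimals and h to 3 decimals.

start: E=-1711321.0998, N=8929310.3080 m
→ merc⁻¹: φ=62.29448600°, λ=-41.97305900°

φ=62.294486°, λ=-41.973059°, h=0.000 m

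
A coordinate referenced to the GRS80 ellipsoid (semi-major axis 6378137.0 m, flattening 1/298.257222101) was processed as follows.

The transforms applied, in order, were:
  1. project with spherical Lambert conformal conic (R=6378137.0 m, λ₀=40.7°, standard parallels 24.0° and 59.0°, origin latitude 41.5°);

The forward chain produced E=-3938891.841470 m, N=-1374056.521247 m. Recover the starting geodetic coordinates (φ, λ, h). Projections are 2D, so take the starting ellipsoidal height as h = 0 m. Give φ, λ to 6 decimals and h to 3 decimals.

φ=20.543857°, λ=2.345435°, h=0.000 m

start: E=-3938891.8415, N=-1374056.5212 m
→ lcc⁻¹: φ=20.54385700°, λ=2.34543500°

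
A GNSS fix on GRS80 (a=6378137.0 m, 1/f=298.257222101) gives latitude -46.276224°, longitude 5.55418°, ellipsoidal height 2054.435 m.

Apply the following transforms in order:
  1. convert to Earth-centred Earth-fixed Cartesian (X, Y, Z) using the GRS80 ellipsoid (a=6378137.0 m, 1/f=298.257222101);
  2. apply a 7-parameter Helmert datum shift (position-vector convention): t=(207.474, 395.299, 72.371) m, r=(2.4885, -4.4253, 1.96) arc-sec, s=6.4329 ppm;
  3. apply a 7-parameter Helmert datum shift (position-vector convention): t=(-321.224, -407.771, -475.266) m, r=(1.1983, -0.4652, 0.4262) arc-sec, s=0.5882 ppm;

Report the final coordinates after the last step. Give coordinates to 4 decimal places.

start: φ=-46.276224°, λ=5.554180°, h=2054.435 m
→ ECEF (a=6378137.000, f=1/298.257222101): X=4396862.4701, Y=427566.3931, Z=-4588007.2974
→ Helmert 7p (PV): X=4397192.5996, Y=428061.5761, Z=-4587864.9492
→ Helmert 7p (PV): X=4396883.4248, Y=427689.7960, Z=-4588330.5098

X=4396883.4248 m, Y=427689.7960 m, Z=-4588330.5098 m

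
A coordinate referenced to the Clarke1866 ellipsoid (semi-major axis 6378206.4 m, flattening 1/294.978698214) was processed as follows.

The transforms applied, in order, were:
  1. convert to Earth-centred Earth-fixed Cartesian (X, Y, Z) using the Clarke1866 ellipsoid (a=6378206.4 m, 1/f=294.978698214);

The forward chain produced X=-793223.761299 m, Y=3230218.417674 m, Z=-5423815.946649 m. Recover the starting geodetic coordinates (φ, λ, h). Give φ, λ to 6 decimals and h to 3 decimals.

φ=-58.654204°, λ=103.796755°, h=19.811 m

start: X=-793223.7613, Y=3230218.4177, Z=-5423815.9466 m
→ geod (Bowring, a=6378206.400): φ=-58.65420400°, λ=103.79675500°, h=19.8110 m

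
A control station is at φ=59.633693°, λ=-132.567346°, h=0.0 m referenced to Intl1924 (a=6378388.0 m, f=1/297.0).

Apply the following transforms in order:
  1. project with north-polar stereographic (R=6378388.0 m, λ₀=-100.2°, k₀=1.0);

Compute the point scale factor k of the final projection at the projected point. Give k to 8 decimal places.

1.07364617

start: φ=59.633693°, λ=-132.567346°, h=0.000 m
→ into stereo (λ₀=-100.2°): φ=59.63369300°, λ−λ₀=-32.36734600°
scale k = 1.07364617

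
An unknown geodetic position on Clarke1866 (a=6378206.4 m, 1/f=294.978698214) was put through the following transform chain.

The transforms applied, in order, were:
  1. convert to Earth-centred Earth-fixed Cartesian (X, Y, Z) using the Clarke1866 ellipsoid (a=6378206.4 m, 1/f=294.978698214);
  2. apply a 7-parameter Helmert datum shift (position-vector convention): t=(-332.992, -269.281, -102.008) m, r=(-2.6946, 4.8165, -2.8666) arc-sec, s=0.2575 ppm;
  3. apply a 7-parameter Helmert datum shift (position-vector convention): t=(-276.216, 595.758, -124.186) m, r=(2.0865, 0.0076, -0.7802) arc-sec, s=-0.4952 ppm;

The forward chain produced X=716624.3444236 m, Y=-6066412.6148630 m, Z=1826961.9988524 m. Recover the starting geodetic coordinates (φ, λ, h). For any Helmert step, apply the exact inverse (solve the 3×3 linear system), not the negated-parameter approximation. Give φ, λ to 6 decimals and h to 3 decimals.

start: X=716624.3444, Y=-6066412.6149, Z=1826961.9989 m
→ Helmert⁻¹: X=716923.7966, Y=-6066990.1827, Z=1827148.4875
→ Helmert⁻¹: X=717298.2506, Y=-6066733.2407, Z=1827187.5201
→ geod (Bowring, a=6378206.400): φ=16.75896000°, λ=-83.25695700°, h=-29.9150 m

φ=16.758960°, λ=-83.256957°, h=-29.915 m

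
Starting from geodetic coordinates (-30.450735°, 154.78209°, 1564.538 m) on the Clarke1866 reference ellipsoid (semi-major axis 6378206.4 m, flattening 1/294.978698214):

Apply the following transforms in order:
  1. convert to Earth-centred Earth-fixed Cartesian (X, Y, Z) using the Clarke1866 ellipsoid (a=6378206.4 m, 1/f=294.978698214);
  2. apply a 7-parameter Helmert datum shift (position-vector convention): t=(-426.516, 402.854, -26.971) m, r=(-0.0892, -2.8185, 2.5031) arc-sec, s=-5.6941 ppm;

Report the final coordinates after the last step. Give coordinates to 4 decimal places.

start: φ=-30.450735°, λ=154.782090°, h=1564.538 m
→ ECEF (a=6378206.400, f=1/294.978698214): X=-4979945.9957, Y=2345286.3568, Z=-3214165.7984
→ Helmert 7p (PV): X=-4980328.6965, Y=2345614.0334, Z=-3214243.5298

X=-4980328.6965 m, Y=2345614.0334 m, Z=-3214243.5298 m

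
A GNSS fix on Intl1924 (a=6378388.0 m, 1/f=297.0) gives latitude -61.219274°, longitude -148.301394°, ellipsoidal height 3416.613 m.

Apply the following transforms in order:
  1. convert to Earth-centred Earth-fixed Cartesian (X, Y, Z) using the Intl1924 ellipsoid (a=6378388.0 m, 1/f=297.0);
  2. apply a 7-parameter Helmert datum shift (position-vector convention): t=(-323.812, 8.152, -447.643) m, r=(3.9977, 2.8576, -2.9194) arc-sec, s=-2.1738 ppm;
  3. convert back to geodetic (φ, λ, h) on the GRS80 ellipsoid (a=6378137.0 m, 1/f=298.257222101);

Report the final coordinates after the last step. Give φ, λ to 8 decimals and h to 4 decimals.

φ=-61.21829079°, λ=-148.30796059°, h=4106.5517 m

start: φ=-61.219274°, λ=-148.301394°, h=3416.613 m
→ ECEF (a=6378388.000, f=1/297.0): X=-2620994.3962, Y=-1618671.0404, Z=-5570263.3634
→ Helmert 7p (PV): X=-2621412.5912, Y=-1618514.3139, Z=-5570693.9586
→ geod (Bowring, a=6378137.000): φ=-61.21829079°, λ=-148.30796059°, h=4106.5517 m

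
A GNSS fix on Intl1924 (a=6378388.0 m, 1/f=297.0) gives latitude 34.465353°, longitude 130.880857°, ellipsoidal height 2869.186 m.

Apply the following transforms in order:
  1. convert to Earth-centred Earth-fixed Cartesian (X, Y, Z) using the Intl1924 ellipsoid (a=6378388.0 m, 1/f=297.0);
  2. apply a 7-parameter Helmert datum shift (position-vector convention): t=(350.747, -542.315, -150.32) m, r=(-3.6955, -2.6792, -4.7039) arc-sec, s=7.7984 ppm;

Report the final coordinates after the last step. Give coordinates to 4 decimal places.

start: φ=34.465353°, λ=130.880857°, h=2869.186 m
→ ECEF (a=6378388.000, f=1/297.0): X=-3447069.0875, Y=3982093.0067, Z=3590802.8178
→ Helmert 7p (PV): X=-3446701.0509, Y=3981724.6916, Z=3590564.3807

X=-3446701.0509 m, Y=3981724.6916 m, Z=3590564.3807 m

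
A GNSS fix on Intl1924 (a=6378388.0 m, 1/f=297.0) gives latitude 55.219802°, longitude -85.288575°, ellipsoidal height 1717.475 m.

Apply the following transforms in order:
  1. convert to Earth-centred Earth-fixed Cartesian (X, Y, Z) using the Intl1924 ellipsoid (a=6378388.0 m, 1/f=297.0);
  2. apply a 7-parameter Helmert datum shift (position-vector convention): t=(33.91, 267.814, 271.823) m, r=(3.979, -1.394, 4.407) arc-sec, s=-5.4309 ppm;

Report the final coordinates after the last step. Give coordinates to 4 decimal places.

start: φ=55.219802°, λ=-85.288575°, h=1717.475 m
→ ECEF (a=6378388.000, f=1/297.0): X=299610.4101, Y=-3635355.0919, Z=5216897.5492
→ Helmert 7p (PV): X=299685.1074, Y=-3635161.7705, Z=5217072.9363

X=299685.1074 m, Y=-3635161.7705 m, Z=5217072.9363 m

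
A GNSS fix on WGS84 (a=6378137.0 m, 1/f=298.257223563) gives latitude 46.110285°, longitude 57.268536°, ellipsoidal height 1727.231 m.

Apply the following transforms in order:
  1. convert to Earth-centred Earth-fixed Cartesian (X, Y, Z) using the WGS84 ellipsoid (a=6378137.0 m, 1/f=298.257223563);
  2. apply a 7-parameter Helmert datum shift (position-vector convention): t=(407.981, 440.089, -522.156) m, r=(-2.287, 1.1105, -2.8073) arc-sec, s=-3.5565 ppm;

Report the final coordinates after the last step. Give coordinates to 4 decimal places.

start: φ=46.110285°, λ=57.268536°, h=1727.231 m
→ ECEF (a=6378137.000, f=1/298.257223563): X=2395685.2591, Y=3727159.5318, Z=4574999.2515
→ Helmert 7p (PV): X=2396160.0780, Y=3727604.4855, Z=4574406.6011

X=2396160.0780 m, Y=3727604.4855 m, Z=4574406.6011 m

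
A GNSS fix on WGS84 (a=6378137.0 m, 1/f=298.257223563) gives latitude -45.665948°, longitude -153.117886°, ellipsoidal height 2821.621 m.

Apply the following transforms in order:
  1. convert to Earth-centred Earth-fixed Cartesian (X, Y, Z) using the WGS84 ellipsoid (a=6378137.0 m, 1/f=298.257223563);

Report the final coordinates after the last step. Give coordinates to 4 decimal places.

X=-3984223.5238 m, Y=-2019748.3328 m, Z=-4541395.9400 m

start: φ=-45.665948°, λ=-153.117886°, h=2821.621 m
→ ECEF (a=6378137.000, f=1/298.257223563): X=-3984223.5238, Y=-2019748.3328, Z=-4541395.9400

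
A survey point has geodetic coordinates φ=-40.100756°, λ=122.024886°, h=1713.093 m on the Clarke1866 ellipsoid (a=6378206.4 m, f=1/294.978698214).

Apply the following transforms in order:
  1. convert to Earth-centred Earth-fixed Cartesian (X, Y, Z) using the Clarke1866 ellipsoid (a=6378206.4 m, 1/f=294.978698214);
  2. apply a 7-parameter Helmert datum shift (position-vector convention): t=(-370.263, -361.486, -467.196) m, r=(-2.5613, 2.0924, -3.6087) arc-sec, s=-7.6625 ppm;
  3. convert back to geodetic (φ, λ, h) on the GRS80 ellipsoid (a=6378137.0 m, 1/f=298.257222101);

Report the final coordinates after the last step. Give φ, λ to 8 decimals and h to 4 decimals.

start: φ=-40.100756°, λ=122.024886°, h=1713.093 m
→ ECEF (a=6378206.400, f=1/294.978698214): X=-2591487.6665, Y=4143241.6601, Z=-4087454.8495
→ Helmert 7p (PV): X=-2591807.0487, Y=4142843.0097, Z=-4087915.8854
→ geod (Bowring, a=6378137.000): φ=-40.10279925°, λ=122.03053936°, h=1851.9880 m

φ=-40.10279925°, λ=122.03053936°, h=1851.9880 m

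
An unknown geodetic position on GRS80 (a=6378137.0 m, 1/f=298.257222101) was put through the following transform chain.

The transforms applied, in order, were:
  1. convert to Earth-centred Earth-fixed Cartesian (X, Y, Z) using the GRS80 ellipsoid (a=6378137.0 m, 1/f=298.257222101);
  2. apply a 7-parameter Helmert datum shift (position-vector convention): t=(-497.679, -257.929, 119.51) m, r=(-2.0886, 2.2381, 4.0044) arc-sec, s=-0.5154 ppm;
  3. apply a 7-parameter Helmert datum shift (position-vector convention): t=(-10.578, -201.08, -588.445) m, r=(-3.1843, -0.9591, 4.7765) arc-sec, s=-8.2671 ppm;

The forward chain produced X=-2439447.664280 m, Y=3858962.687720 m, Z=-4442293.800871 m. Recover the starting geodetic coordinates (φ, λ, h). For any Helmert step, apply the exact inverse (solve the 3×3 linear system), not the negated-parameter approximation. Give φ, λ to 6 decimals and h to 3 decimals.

φ=-44.404764°, λ=122.287112°, h=2067.160 m

start: X=-2439447.6643, Y=3858962.6877, Z=-4442293.8009 m
→ Helmert⁻¹: X=-2439388.5358, Y=3859320.7315, Z=-4441671.1535
→ Helmert⁻¹: X=-2438768.9866, Y=3859672.9723, Z=-4441780.3326
→ geod (Bowring, a=6378137.000): φ=-44.40476400°, λ=122.28711200°, h=2067.1600 m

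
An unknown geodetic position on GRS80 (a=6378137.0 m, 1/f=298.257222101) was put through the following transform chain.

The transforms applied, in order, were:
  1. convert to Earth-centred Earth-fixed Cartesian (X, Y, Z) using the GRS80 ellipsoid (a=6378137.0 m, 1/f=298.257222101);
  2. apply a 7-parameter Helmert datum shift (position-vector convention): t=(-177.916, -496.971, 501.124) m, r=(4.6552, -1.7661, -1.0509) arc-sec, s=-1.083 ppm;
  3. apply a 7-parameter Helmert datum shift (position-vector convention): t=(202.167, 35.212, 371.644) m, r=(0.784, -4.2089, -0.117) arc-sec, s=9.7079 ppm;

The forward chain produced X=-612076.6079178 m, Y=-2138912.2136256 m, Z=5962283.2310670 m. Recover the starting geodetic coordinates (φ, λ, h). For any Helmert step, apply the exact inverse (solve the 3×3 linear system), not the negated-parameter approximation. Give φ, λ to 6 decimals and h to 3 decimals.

φ=69.665948°, λ=-105.969525°, h=3456.572 m

start: X=-612076.6079, Y=-2138912.2136, Z=5962283.2311 m
→ Helmert⁻¹: X=-612149.9638, Y=-2138904.3476, Z=5961874.3310
→ Helmert⁻¹: X=-611910.7727, Y=-2138278.2663, Z=5961433.1614
→ geod (Bowring, a=6378137.000): φ=69.66594800°, λ=-105.96952500°, h=3456.5720 m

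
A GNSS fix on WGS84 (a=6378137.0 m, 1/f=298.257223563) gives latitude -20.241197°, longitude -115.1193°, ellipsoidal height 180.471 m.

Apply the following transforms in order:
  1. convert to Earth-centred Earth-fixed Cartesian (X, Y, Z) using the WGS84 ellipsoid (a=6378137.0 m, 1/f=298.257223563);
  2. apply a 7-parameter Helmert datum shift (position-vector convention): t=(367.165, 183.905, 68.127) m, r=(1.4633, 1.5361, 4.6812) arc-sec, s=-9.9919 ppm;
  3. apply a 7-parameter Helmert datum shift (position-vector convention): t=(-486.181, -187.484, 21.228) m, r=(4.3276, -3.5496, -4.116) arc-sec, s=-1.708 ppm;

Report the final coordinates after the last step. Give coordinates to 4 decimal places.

start: φ=-20.241197°, λ=-115.119300°, h=180.471 m
→ ECEF (a=6378137.000, f=1/298.257223563): X=-2541431.8021, Y=-5420621.9288, Z=-2192831.5135
→ Helmert 7p (PV): X=-2540932.5534, Y=-5420425.9825, Z=-2192761.0046
→ Helmert 7p (PV): X=-2541484.8235, Y=-5420507.4986, Z=-2192893.4827

X=-2541484.8235 m, Y=-5420507.4986 m, Z=-2192893.4827 m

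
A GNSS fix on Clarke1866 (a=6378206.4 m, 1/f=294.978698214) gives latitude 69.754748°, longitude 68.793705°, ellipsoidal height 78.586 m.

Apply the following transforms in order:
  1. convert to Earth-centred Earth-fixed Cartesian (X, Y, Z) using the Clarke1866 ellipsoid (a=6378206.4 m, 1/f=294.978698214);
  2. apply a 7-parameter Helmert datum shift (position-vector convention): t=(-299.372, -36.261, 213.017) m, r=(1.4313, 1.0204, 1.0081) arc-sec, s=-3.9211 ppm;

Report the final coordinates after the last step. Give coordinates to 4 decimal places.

X=800487.1534 m, Y=2063754.5971 m, Z=5961716.0345 m

start: φ=69.754748°, λ=68.793705°, h=78.586 m
→ ECEF (a=6378206.400, f=1/294.978698214): X=800770.2603, Y=2063836.4046, Z=5961516.0334
→ Helmert 7p (PV): X=800487.1534, Y=2063754.5971, Z=5961716.0345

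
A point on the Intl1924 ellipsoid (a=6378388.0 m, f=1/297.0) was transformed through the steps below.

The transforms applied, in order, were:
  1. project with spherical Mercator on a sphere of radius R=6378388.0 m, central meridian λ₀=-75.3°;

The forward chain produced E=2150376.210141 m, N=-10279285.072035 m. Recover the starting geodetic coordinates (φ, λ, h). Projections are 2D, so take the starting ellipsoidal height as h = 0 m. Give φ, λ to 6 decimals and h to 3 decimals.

start: E=2150376.2101, N=-10279285.0720 m
→ merc⁻¹: φ=-67.42730200°, λ=-55.98360200°

φ=-67.427302°, λ=-55.983602°, h=0.000 m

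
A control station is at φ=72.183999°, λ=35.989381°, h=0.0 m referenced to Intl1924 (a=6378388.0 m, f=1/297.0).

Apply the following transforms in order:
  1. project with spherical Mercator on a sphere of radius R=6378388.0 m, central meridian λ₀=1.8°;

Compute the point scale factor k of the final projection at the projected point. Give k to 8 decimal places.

start: φ=72.183999°, λ=35.989381°, h=0.000 m
→ into merc (λ₀=1.8°): φ=72.18399900°, λ−λ₀=34.18938100°
scale k = 3.26838834

3.26838834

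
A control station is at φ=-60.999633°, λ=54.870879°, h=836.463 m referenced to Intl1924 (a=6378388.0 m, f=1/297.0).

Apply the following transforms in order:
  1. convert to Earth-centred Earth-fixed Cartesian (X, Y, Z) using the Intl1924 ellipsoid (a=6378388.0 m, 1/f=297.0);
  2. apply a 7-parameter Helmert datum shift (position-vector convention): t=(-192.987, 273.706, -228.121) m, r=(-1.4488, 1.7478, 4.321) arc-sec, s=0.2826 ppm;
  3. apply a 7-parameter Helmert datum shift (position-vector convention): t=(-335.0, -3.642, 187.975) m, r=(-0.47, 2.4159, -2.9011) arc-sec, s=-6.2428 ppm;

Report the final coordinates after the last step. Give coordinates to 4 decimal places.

X=1783555.3143 m, Y=2536168.0780 m, Z=-5556241.8144 m

start: φ=-60.999633°, λ=54.870879°, h=836.463 m
→ ECEF (a=6378388.000, f=1/297.0): X=1784223.5480, Y=2535952.5312, Z=-5556175.1812
→ Helmert 7p (PV): X=1783930.8594, Y=2536225.3048, Z=-5556437.8037
→ Helmert 7p (PV): X=1783555.3143, Y=2536168.0780, Z=-5556241.8144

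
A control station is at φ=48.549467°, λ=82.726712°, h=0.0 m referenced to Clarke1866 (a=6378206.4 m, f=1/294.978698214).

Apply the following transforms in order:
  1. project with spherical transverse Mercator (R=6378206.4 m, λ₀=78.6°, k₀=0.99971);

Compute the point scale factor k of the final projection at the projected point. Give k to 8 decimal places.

start: φ=48.549467°, λ=82.726712°, h=0.000 m
→ into tm (λ₀=78.6°): φ=48.54946700°, λ−λ₀=4.12671200°
scale k = 1.00084626

1.00084626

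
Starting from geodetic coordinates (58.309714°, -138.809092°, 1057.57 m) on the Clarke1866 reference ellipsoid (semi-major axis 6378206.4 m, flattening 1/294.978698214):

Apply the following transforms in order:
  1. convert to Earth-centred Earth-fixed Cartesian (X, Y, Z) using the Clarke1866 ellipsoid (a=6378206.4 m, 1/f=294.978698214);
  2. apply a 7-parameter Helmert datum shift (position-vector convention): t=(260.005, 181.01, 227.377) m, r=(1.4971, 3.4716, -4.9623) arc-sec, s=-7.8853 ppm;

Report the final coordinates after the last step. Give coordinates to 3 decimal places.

start: φ=58.309714°, λ=-138.809092°, h=1057.570 m
→ ECEF (a=6378206.400, f=1/294.978698214): X=-2528045.8991, Y=-2212428.3749, Z=5404639.2919
→ Helmert 7p (PV): X=-2527728.2220, Y=-2212208.3276, Z=5404850.5424

X=-2527728.222 m, Y=-2212208.328 m, Z=5404850.542 m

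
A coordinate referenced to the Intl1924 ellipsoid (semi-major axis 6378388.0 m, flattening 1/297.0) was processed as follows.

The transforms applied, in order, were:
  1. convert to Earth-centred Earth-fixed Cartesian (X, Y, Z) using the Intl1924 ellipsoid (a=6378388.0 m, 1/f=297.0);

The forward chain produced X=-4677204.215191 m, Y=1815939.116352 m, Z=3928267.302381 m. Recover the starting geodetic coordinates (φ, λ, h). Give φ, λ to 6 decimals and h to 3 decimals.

φ=38.246341°, λ=158.781143°, h=2016.884 m

start: X=-4677204.2152, Y=1815939.1164, Z=3928267.3024 m
→ geod (Bowring, a=6378388.000): φ=38.24634100°, λ=158.78114300°, h=2016.8840 m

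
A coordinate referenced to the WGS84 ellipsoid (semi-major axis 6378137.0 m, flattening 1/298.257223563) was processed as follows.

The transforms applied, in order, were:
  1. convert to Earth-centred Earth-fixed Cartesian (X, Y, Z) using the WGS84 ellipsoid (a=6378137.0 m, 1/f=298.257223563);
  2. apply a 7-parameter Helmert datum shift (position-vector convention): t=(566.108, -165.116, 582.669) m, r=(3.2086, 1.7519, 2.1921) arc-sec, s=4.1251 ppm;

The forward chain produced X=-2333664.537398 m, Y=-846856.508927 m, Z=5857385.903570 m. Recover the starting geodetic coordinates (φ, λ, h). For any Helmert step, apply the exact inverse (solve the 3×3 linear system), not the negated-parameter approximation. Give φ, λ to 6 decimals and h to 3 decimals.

φ=67.162827°, λ=-160.065838°, h=1397.084 m

start: X=-2333664.5374, Y=-846856.5089, Z=5857385.9036 m
→ Helmert⁻¹: X=-2334279.7577, Y=-846571.9861, Z=5856772.4177
→ geod (Bowring, a=6378137.000): φ=67.16282700°, λ=-160.06583800°, h=1397.0840 m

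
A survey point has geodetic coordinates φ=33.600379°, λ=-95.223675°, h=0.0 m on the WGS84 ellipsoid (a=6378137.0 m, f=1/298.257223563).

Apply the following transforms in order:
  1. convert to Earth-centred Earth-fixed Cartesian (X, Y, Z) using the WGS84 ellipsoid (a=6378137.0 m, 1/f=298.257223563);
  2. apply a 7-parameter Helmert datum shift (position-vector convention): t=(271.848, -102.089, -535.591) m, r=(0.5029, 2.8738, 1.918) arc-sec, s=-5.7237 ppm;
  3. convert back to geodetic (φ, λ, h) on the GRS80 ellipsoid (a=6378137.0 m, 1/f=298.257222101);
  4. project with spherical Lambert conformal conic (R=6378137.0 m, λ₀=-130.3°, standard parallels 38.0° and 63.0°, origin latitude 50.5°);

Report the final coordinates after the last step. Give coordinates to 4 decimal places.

start: φ=33.600379°, λ=-95.223675°, h=0.000 m
→ ECEF (a=6378137.000, f=1/298.257223563): X=-484164.8054, Y=-5295830.4434, Z=3509612.9393
→ Helmert 7p (PV): X=-483792.0443, Y=-5295915.2796, Z=3509051.0941
→ geod (Bowring, a=6378137.000): φ=33.59590737°, λ=-95.21959233°, h=-268.7921 m
→ lcc (R=6378137.0, λ₀=-130.3°): E=3189002.9463, N=-1090319.9802

E=3189002.9463 m, N=-1090319.9802 m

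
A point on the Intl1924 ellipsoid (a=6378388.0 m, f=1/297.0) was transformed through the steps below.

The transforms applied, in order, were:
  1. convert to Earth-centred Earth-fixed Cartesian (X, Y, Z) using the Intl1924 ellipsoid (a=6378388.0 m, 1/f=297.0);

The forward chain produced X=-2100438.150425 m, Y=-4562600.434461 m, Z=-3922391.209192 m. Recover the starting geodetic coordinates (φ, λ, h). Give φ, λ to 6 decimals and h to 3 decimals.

φ=-38.174088°, λ=-114.719446°, h=2709.147 m

start: X=-2100438.1504, Y=-4562600.4345, Z=-3922391.2092 m
→ geod (Bowring, a=6378388.000): φ=-38.17408800°, λ=-114.71944600°, h=2709.1470 m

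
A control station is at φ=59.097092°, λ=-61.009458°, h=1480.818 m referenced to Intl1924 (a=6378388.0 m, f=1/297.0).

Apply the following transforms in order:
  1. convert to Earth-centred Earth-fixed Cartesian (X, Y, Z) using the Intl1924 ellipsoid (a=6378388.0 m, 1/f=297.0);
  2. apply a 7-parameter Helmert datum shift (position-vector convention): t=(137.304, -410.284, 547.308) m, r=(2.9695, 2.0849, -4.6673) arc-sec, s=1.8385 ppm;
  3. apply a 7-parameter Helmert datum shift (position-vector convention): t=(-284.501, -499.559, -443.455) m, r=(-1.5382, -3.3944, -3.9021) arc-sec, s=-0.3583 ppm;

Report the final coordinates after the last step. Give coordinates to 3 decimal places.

X=1591700.783 m, Y=-2874179.816 m, Z=5450987.795 m

start: φ=59.097092°, λ=-61.009458°, h=1480.818 m
→ ECEF (a=6378388.000, f=1/297.0): X=1591999.6152, Y=-2873161.7563, Z=5450885.6982
→ Helmert 7p (PV): X=1592129.9299, Y=-2873691.8200, Z=5451385.5722
→ Helmert 7p (PV): X=1591700.7834, Y=-2874179.8159, Z=5450987.7952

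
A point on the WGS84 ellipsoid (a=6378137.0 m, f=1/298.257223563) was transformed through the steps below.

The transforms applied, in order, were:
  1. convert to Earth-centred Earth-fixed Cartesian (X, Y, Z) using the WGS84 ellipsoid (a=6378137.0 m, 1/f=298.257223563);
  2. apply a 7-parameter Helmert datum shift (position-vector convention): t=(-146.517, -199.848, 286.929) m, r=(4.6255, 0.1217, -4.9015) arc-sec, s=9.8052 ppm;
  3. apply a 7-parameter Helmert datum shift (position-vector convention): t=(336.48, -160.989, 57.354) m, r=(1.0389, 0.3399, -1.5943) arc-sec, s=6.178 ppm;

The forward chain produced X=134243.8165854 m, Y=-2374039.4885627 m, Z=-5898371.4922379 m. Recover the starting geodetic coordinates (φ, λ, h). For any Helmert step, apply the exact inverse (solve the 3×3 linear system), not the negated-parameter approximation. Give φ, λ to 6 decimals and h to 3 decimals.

φ=-68.179781°, λ=-86.765744°, h=-21.019 m

start: X=134243.8166, Y=-2374039.4886, Z=-5898371.4922 m
→ Helmert⁻¹: X=133934.5779, Y=-2373892.5071, Z=-5898380.2286
→ Helmert⁻¹: X=134139.6694, Y=-2373798.4727, Z=-5898556.0089
→ geod (Bowring, a=6378137.000): φ=-68.17978100°, λ=-86.76574400°, h=-21.0190 m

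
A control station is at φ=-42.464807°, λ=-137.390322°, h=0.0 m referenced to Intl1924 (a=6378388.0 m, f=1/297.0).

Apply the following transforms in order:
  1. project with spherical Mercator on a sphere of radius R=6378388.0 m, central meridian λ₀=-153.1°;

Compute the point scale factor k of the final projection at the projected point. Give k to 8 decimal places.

start: φ=-42.464807°, λ=-137.390322°, h=0.000 m
→ into merc (λ₀=-153.1°): φ=-42.46480700°, λ−λ₀=15.70967800°
scale k = 1.35557898

1.35557898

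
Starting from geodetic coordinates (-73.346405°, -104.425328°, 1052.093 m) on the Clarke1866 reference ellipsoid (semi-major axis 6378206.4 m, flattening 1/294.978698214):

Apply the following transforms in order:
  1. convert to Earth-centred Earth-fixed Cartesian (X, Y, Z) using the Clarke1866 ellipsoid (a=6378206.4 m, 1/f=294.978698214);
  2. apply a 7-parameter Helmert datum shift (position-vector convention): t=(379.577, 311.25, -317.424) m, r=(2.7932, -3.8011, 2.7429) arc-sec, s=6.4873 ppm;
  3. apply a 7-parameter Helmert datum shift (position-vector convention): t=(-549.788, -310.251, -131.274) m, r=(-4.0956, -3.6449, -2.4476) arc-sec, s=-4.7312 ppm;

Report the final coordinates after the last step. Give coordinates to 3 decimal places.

start: φ=-73.346405°, λ=-104.425328°, h=1052.093 m
→ ECEF (a=6378206.400, f=1/294.978698214): X=-456858.1526, Y=-1776085.1850, Z=-6089260.7750
→ Helmert 7p (PV): X=-456345.7057, Y=-1775709.0722, Z=-6089650.1726
→ Helmert 7p (PV): X=-456806.7961, Y=-1776126.4225, Z=-6089725.4409

X=-456806.796 m, Y=-1776126.423 m, Z=-6089725.441 m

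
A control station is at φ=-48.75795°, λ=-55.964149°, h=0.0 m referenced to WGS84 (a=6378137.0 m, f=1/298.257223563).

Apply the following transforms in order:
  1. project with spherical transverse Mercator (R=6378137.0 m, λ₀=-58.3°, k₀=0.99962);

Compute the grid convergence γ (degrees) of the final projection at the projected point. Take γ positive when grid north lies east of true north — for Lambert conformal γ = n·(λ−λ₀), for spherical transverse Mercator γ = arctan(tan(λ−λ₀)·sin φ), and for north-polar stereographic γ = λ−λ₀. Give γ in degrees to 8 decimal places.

-1.75682239

start: φ=-48.757950°, λ=-55.964149°, h=0.000 m
→ into tm (λ₀=-58.3°): φ=-48.75795000°, λ−λ₀=2.33585100°
convergence γ = -1.75682239°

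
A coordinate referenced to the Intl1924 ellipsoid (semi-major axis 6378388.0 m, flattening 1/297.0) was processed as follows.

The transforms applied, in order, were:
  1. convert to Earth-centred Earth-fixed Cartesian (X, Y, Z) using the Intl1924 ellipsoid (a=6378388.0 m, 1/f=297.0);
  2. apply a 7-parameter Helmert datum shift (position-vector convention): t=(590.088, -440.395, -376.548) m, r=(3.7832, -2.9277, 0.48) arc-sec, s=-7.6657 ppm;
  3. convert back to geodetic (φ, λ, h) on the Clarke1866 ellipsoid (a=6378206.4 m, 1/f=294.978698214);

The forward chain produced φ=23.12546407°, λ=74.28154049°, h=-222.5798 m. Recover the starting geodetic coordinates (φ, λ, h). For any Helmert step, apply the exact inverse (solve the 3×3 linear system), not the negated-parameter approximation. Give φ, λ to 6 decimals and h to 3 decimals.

start: φ=23.125464°, λ=74.281540°, h=-222.580 m
→ ECEF (a=6378206.400, f=1/294.978698214): X=1589854.6288, Y=5649100.8201, Z=2489271.1173
→ Helmert⁻¹: X=1589325.2072, Y=5649626.4865, Z=2489540.5691
→ geod (Bowring, a=6378388.000): φ=23.12546200°, λ=74.28790600°, h=12.5880 m

φ=23.125462°, λ=74.287906°, h=12.588 m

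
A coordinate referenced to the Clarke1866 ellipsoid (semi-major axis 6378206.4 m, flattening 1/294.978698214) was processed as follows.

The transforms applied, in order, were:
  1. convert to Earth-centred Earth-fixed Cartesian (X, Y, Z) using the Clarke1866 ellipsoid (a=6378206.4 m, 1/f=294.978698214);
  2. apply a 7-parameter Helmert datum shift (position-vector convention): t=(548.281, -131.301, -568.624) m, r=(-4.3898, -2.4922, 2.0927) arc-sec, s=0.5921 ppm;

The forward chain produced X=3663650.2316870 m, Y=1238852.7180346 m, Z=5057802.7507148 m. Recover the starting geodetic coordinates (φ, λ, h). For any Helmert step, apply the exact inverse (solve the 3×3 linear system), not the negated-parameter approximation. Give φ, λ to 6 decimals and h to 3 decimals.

φ=52.790495°, λ=18.684880°, h=2606.079 m

start: X=3663650.2317, Y=1238852.7180, Z=5057802.7507 m
→ Helmert⁻¹: X=3663173.4683, Y=1238838.4664, Z=5058350.4847
→ geod (Bowring, a=6378206.400): φ=52.79049500°, λ=18.68488000°, h=2606.0790 m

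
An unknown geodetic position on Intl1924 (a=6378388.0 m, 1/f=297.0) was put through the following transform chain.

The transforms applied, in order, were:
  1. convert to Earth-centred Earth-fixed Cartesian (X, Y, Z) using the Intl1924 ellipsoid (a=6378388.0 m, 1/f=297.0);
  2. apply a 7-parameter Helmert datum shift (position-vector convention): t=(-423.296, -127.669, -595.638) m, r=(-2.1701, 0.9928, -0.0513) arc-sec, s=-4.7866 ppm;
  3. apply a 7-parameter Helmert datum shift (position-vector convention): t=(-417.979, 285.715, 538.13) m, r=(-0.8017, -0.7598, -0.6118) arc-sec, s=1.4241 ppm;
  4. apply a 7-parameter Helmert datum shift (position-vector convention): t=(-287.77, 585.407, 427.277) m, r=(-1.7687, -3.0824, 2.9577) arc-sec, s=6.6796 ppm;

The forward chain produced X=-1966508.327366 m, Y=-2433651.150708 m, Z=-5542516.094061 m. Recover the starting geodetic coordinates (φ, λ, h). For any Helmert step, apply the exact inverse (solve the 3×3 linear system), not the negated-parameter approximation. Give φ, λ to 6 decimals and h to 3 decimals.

φ=-60.722620°, λ=-128.918450°, h=2846.786 m

start: X=-1966508.3274, Y=-2433651.1507, Z=-5542516.0941 m
→ Helmert⁻¹: X=-1966325.1604, Y=-2434144.5725, Z=-5542897.8346
→ Helmert⁻¹: X=-1965917.5809, Y=-2434411.1058, Z=-5543430.2905
→ Helmert⁻¹: X=-1965476.4084, Y=-2434237.2611, Z=-5542896.2547
→ geod (Bowring, a=6378388.000): φ=-60.72262000°, λ=-128.91845000°, h=2846.7860 m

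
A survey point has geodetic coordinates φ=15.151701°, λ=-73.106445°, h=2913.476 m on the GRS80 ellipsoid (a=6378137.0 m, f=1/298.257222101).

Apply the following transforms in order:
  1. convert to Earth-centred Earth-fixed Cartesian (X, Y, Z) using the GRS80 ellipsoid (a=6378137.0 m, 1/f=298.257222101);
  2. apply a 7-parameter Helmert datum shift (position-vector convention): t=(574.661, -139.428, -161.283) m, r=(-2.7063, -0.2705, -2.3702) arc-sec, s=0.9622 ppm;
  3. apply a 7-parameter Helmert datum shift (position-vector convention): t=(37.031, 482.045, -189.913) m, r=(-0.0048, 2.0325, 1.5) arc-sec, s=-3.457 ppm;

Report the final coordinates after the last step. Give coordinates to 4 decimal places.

start: φ=15.151701°, λ=-73.106445°, h=2913.476 m
→ ECEF (a=6378137.000, f=1/298.257222101): X=1790247.1481, Y=-5894781.0372, Z=1657069.5547
→ Helmert 7p (PV): X=1790753.6213, Y=-5894924.9673, Z=1656989.5566
→ Helmert 7p (PV): X=1790843.6582, Y=-5894409.4823, Z=1656776.4068

X=1790843.6582 m, Y=-5894409.4823 m, Z=1656776.4068 m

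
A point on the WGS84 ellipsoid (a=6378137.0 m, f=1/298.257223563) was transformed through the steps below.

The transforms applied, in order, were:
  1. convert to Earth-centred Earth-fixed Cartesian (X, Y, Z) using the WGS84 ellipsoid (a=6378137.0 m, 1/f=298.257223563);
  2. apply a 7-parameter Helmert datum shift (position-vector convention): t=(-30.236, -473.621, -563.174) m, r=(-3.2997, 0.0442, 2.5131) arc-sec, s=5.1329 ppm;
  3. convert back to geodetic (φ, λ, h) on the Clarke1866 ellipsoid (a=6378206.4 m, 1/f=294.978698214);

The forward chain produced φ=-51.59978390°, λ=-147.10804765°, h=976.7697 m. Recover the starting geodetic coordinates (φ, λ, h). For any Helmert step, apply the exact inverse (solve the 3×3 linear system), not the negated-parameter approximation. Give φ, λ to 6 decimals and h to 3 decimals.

φ=-51.597055°, λ=-147.115204°, h=250.886 m

start: φ=-51.599784°, λ=-147.108048°, h=976.770 m
→ ECEF (a=6378206.400, f=1/294.978698214): X=-3334177.2847, Y=-2156311.7705, Z=-4975827.4668
→ Helmert⁻¹: X=-3334155.1336, Y=-2155706.8696, Z=-4975273.9556
→ geod (Bowring, a=6378137.000): φ=-51.59705500°, λ=-147.11520400°, h=250.8860 m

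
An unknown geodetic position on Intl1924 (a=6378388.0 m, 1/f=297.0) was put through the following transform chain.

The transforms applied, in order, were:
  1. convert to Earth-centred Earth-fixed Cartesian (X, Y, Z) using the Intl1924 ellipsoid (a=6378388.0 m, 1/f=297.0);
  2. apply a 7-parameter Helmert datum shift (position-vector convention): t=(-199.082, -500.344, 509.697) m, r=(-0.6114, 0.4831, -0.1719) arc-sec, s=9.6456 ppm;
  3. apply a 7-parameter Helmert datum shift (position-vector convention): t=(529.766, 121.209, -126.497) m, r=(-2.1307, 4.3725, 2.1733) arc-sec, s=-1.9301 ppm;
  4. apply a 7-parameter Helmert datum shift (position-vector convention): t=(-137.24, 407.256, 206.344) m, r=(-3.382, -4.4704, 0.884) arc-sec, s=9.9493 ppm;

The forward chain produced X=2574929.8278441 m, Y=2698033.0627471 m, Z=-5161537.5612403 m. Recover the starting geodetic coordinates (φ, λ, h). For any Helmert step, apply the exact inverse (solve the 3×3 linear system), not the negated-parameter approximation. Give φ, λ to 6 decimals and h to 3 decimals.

φ=-54.335392°, λ=46.339960°, h=3997.993 m

start: X=2574929.8278, Y=2698033.0627, Z=-5161537.5612 m
→ Helmert⁻¹: X=2574941.1394, Y=2697672.5653, Z=-5161704.1249
→ Helmert⁻¹: X=2574554.1813, Y=2697582.7542, Z=-5161505.1478
→ Helmert⁻¹: X=2574738.2699, Y=2698074.5204, Z=-5161951.0267
→ geod (Bowring, a=6378388.000): φ=-54.33539200°, λ=46.33996000°, h=3997.9930 m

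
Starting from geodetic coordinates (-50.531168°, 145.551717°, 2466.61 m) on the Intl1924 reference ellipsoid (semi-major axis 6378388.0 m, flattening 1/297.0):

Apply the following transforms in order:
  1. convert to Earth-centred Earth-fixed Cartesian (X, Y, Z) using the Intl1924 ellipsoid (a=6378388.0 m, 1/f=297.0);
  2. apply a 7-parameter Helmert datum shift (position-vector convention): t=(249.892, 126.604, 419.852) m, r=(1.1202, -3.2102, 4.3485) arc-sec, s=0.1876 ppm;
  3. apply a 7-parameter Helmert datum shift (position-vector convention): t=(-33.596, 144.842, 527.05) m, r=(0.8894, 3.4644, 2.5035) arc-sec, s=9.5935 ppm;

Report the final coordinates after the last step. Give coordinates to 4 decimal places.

start: φ=-50.531168°, λ=145.551717°, h=2466.610 m
→ ECEF (a=6378388.000, f=1/297.0): X=-3351481.7880, Y=2298958.2746, Z=-4902556.0808
→ Helmert 7p (PV): X=-3351204.6908, Y=2299041.2787, Z=-4902176.8239
→ Helmert 7p (PV): X=-3351380.6782, Y=2299188.6396, Z=-4901630.6025

X=-3351380.6782 m, Y=2299188.6396 m, Z=-4901630.6025 m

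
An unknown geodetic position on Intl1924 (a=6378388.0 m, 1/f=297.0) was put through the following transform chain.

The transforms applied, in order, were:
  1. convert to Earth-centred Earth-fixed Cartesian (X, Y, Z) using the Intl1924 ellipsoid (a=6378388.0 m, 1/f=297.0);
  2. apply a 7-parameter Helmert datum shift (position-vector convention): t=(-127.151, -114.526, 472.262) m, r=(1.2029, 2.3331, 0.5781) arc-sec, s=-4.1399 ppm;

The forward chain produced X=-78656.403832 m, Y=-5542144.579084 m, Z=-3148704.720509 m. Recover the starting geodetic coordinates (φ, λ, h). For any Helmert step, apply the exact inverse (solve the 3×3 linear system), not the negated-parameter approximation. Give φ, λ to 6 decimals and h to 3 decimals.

φ=-29.770213°, λ=-90.811603°, h=1660.574 m

start: X=-78656.4038, Y=-5542144.5791, Z=-3148704.7205 m
→ Helmert⁻¹: X=-78509.4900, Y=-5542071.1419, Z=-3149158.5875
→ geod (Bowring, a=6378388.000): φ=-29.77021300°, λ=-90.81160300°, h=1660.5740 m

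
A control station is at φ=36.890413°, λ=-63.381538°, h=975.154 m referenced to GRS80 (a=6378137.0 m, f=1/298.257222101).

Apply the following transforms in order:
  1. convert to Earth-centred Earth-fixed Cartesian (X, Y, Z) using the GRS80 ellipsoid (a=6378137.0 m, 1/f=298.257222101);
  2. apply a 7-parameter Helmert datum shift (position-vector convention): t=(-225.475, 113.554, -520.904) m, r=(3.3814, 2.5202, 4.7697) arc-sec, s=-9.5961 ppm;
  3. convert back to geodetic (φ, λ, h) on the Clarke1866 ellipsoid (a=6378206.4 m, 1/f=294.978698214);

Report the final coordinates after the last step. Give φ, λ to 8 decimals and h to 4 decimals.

φ=36.88865721°, λ=-63.38175061°, h=455.0673 m

start: φ=36.890413°, λ=-63.381538°, h=975.154 m
→ ECEF (a=6378137.000, f=1/298.257222101): X=2288662.0866, Y=-4566676.6277, Z=3808258.8574
→ Helmert 7p (PV): X=2288566.7788, Y=-4566528.7586, Z=3807598.5827
→ geod (Bowring, a=6378206.400): φ=36.88865721°, λ=-63.38175061°, h=455.0673 m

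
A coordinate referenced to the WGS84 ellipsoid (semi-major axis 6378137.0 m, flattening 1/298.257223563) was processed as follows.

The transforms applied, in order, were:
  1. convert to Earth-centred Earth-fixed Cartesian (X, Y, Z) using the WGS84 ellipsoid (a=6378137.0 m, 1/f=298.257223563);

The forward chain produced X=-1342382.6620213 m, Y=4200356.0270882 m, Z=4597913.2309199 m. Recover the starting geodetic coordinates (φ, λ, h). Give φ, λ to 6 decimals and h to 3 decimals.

start: X=-1342382.6620, Y=4200356.0271, Z=4597913.2309 m
→ geod (Bowring, a=6378137.000): φ=46.38947900°, λ=107.72324700°, h=3726.5800 m

φ=46.389479°, λ=107.723247°, h=3726.580 m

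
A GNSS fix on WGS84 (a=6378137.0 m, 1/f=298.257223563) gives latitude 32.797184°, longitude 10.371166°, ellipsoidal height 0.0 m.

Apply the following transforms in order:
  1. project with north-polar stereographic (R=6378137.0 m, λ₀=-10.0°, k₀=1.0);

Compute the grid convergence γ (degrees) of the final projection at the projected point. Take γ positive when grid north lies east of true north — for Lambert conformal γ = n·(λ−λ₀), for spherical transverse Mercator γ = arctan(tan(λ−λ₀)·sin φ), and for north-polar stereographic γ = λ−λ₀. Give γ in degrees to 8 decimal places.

start: φ=32.797184°, λ=10.371166°, h=0.000 m
→ into stereo (λ₀=-10.0°): φ=32.79718400°, λ−λ₀=20.37116600°
convergence γ = 20.37116600°

20.37116600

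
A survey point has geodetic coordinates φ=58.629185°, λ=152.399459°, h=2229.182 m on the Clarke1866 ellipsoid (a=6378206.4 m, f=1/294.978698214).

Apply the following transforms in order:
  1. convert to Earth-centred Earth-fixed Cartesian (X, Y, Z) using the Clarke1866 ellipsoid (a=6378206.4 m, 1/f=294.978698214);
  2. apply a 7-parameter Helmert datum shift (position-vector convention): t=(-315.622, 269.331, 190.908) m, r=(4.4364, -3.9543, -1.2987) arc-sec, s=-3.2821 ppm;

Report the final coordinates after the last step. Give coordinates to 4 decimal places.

start: φ=58.629185°, λ=152.399459°, h=2229.182 m
→ ECEF (a=6378206.400, f=1/294.978698214): X=-2950791.8532, Y=1542672.1783, Z=5424252.0744
→ Helmert 7p (PV): X=-2951192.0653, Y=1542838.3591, Z=5424401.7902

X=-2951192.0653 m, Y=1542838.3591 m, Z=5424401.7902 m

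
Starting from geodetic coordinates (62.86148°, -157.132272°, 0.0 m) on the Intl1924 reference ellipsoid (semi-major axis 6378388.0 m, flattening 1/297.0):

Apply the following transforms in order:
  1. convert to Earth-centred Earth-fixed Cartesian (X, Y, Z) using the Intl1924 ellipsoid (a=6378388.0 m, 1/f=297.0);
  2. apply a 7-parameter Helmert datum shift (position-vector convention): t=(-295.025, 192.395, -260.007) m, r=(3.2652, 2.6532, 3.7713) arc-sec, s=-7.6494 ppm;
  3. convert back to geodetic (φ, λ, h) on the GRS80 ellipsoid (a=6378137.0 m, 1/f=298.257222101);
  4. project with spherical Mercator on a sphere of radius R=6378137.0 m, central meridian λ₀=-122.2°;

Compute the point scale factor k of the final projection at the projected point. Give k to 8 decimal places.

start: φ=62.861480°, λ=-157.132272°, h=0.000 m
→ ECEF (a=6378388.000, f=1/297.0): X=-2687953.1044, Y=-1133652.1218, Z=5653077.2266
→ Helmert 7p (PV): X=-2688134.1254, Y=-1133589.6889, Z=5652790.6063
→ geod (Bowring, a=6378137.000): φ=62.85850219°, λ=-157.13478333°, h=-11.3472 m
→ into merc (λ₀=-122.2°): φ=62.85850219°, λ−λ₀=-34.93478333°
scale k = 2.19207128

2.19207128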